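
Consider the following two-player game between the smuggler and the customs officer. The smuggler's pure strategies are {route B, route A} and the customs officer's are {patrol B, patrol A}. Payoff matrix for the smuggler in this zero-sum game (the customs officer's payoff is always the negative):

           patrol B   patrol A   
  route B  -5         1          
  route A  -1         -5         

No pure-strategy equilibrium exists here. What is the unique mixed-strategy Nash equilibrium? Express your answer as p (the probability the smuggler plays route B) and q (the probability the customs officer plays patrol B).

p = 2/5, q = 3/5

For the customs officer to be willing to mix, the customs officer must be indifferent between patrol B and patrol A, which pins down the smuggler's mix.
  the customs officer's payoff to patrol B: p·5 + (1−p)·1 = 4p + 1
  the customs officer's payoff to patrol A: p·(-1) + (1−p)·5 = -6p + 5
  4p + 1 = -6p + 5  ⇒  10p = 4  ⇒  p = 2/5.
The customs officer's mix must leave the smuggler indifferent between route B and route A.
  the smuggler's payoff to route B: q·(-5) + (1−q)·1 = -6q + 1
  the smuggler's payoff to route A: q·(-1) + (1−q)·(-5) = 4q - 5
  -6q + 1 = 4q - 5  ⇒  -10q = -6  ⇒  q = 3/5.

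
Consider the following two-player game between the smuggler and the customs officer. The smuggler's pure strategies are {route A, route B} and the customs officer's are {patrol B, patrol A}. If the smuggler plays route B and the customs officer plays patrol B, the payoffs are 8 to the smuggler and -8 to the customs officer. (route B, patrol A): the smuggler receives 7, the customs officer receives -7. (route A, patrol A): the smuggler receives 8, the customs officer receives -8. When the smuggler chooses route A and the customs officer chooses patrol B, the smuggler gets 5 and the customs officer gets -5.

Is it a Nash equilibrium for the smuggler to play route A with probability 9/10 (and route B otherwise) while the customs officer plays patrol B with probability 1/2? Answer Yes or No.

No

Given the smuggler's mix p = 9/10, the customs officer's payoff from patrol B is -53/10 but from patrol A is -79/10. The customs officer strictly prefers patrol B, so the customs officer would not mix.
So the proposed profile is not a Nash equilibrium.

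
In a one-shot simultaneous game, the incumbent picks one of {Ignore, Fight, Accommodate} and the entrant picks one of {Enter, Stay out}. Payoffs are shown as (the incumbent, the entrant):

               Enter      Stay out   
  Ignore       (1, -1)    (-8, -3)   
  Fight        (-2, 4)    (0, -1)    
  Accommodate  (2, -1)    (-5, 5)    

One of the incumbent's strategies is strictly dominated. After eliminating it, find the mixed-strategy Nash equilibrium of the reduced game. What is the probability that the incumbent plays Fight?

The incumbent's strategy Ignore is strictly dominated by Accommodate: 2 > 1 and -5 > -8. Eliminate Ignore.
For the entrant to be willing to mix, the entrant must be indifferent between Enter and Stay out, which pins down the incumbent's mix.
  the entrant's payoff from Enter: p·4 + (1−p)·(-1) = 5p - 1
  the entrant's payoff from Stay out: p·(-1) + (1−p)·5 = -6p + 5
  5p - 1 = -6p + 5  ⇒  11p = 6  ⇒  p = 6/11.

p = 6/11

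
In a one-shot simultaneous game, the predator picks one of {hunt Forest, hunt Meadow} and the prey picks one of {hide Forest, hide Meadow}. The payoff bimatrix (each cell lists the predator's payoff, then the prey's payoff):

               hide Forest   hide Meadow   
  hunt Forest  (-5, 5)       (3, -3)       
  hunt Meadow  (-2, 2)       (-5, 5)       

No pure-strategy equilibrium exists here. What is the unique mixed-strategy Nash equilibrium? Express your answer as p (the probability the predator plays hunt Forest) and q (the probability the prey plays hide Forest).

p = 3/11, q = 8/11

For the prey to be willing to mix, the prey must be indifferent between hide Forest and hide Meadow, which pins down the predator's mix.
  the prey's payoff from hide Forest: p·5 + (1−p)·2 = 3p + 2
  the prey's payoff from hide Meadow: p·(-3) + (1−p)·5 = -8p + 5
  3p + 2 = -8p + 5  ⇒  11p = 3  ⇒  p = 3/11.
For the predator to be willing to mix, the predator must be indifferent between hunt Forest and hunt Meadow, which pins down the prey's mix.
  the predator's payoff from hunt Forest: q·(-5) + (1−q)·3 = -8q + 3
  the predator's payoff from hunt Meadow: q·(-2) + (1−q)·(-5) = 3q - 5
  -8q + 3 = 3q - 5  ⇒  -11q = -8  ⇒  q = 8/11.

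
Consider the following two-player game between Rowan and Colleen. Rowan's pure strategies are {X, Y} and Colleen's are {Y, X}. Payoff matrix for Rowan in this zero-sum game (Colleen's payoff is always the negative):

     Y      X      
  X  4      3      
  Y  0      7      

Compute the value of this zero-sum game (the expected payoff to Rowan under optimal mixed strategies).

For Rowan to be willing to mix, Rowan must be indifferent between X and Y, which pins down Colleen's mix.
  Rowan's payoff to X: q·4 + (1−q)·3 = q + 3
  Rowan's payoff to Y: q·0 + (1−q)·7 = -7q + 7
  q + 3 = -7q + 7  ⇒  8q = 4  ⇒  q = 1/2.
The value is Rowan's expected payoff against this mix (using X): (1/2)·4 + (1/2)·3 = 7/2.

v = 7/2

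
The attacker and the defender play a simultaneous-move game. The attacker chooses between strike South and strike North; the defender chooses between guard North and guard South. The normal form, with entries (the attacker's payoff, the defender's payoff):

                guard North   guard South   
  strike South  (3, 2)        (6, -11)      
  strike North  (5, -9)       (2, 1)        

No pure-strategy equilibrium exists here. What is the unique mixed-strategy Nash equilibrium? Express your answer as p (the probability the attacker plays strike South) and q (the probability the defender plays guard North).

p = 10/23, q = 2/3

The attacker's mix must leave the defender indifferent between guard North and guard South.
  the defender's payoff to guard North: p·2 + (1−p)·(-9) = 11p - 9
  the defender's payoff to guard South: p·(-11) + (1−p)·1 = -12p + 1
  11p - 9 = -12p + 1  ⇒  23p = 10  ⇒  p = 10/23.
The attacker's indifference between strike South and strike North determines the defender's mixing probability q:
  the attacker's payoff to strike South: q·3 + (1−q)·6 = -3q + 6
  the attacker's payoff to strike North: q·5 + (1−q)·2 = 3q + 2
  -3q + 6 = 3q + 2  ⇒  -6q = -4  ⇒  q = 2/3.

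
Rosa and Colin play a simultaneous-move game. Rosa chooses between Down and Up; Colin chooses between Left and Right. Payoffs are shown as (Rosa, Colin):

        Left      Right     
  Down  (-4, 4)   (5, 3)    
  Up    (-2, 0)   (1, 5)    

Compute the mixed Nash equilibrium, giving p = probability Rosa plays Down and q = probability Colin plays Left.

p = 5/6, q = 2/3

Set Colin's expected payoff from Left equal to that from Right:
  Colin's payoff from Left: p·4 + (1−p)·0 = 4p
  Colin's payoff from Right: p·3 + (1−p)·5 = -2p + 5
  4p = -2p + 5  ⇒  6p = 5  ⇒  p = 5/6.
Colin's mix must leave Rosa indifferent between Down and Up.
  Rosa's payoff from Down: q·(-4) + (1−q)·5 = -9q + 5
  Rosa's payoff from Up: q·(-2) + (1−q)·1 = -3q + 1
  -9q + 5 = -3q + 1  ⇒  -6q = -4  ⇒  q = 2/3.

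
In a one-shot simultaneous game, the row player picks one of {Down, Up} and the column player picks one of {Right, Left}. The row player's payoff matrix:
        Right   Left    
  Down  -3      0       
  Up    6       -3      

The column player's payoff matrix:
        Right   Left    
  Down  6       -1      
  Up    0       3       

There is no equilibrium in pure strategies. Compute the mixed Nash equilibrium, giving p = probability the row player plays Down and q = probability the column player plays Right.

For the column player to be willing to mix, the column player must be indifferent between Right and Left, which pins down the row player's mix.
  the column player's payoff from Right: p·6 + (1−p)·0 = 6p
  the column player's payoff from Left: p·(-1) + (1−p)·3 = -4p + 3
  6p = -4p + 3  ⇒  10p = 3  ⇒  p = 3/10.
In a mixed equilibrium the row player is indifferent between Down and Up; this condition fixes q.
  the row player's payoff to Down: q·(-3) + (1−q)·0 = -3q
  the row player's payoff to Up: q·6 + (1−q)·(-3) = 9q - 3
  -3q = 9q - 3  ⇒  -12q = -3  ⇒  q = 1/4.

p = 3/10, q = 1/4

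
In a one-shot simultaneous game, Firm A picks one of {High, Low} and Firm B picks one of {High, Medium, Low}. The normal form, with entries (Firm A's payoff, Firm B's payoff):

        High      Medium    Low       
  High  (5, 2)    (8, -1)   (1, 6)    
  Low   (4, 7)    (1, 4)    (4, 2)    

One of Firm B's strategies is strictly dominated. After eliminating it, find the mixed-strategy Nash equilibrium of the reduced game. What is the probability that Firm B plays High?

q = 3/4

Firm B's strategy Medium is strictly dominated by High: 2 > -1 and 7 > 4. Eliminate Medium.
Firm B's mix must leave Firm A indifferent between High and Low.
  Firm A's payoff to High: q·5 + (1−q)·1 = 4q + 1
  Firm A's payoff to Low: q·4 + (1−q)·4 = 4
  4q + 1 = 4  ⇒  4q = 3  ⇒  q = 3/4.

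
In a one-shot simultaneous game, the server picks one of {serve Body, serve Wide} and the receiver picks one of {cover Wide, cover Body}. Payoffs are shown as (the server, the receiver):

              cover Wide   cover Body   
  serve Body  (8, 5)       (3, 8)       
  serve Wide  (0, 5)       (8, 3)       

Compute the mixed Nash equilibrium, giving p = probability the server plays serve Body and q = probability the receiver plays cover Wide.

p = 2/5, q = 5/13

For the receiver to be willing to mix, the receiver must be indifferent between cover Wide and cover Body, which pins down the server's mix.
  the receiver's payoff to cover Wide: p·5 + (1−p)·5 = 5
  the receiver's payoff to cover Body: p·8 + (1−p)·3 = 5p + 3
  5 = 5p + 3  ⇒  -5p = -2  ⇒  p = 2/5.
In a mixed equilibrium the server is indifferent between serve Body and serve Wide; this condition fixes q.
  the server's expected payoff from serve Body: q·8 + (1−q)·3 = 5q + 3
  the server's expected payoff from serve Wide: q·0 + (1−q)·8 = -8q + 8
  5q + 3 = -8q + 8  ⇒  13q = 5  ⇒  q = 5/13.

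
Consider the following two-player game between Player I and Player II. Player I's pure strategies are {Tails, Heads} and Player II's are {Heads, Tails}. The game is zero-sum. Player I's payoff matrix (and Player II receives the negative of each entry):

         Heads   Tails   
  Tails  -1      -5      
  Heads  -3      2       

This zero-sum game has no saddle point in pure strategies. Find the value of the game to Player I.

v = -17/9

In a mixed equilibrium Player I is indifferent between Tails and Heads; this condition fixes q.
  Player I's payoff to Tails: q·(-1) + (1−q)·(-5) = 4q - 5
  Player I's payoff to Heads: q·(-3) + (1−q)·2 = -5q + 2
  4q - 5 = -5q + 2  ⇒  9q = 7  ⇒  q = 7/9.
The value is Player I's expected payoff against this mix (using Tails): (7/9)·(-1) + (2/9)·(-5) = -17/9.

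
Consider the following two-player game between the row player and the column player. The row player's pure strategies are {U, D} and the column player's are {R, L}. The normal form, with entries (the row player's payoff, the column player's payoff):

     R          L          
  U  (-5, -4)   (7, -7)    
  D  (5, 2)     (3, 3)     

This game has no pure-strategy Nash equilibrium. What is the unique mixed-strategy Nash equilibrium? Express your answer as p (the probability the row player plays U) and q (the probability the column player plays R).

The row player's mix must leave the column player indifferent between R and L.
  the column player's expected payoff from R: p·(-4) + (1−p)·2 = -6p + 2
  the column player's expected payoff from L: p·(-7) + (1−p)·3 = -10p + 3
  -6p + 2 = -10p + 3  ⇒  4p = 1  ⇒  p = 1/4.
Set the row player's expected payoff from U equal to that from D:
  the row player's payoff from U: q·(-5) + (1−q)·7 = -12q + 7
  the row player's payoff from D: q·5 + (1−q)·3 = 2q + 3
  -12q + 7 = 2q + 3  ⇒  -14q = -4  ⇒  q = 2/7.

p = 1/4, q = 2/7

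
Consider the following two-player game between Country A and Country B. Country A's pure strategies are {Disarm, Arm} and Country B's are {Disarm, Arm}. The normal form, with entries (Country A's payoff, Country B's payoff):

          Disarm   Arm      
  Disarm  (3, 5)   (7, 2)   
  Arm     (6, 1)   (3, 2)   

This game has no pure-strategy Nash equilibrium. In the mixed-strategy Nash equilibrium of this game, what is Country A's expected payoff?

33/7

For Country A to be willing to mix, Country A must be indifferent between Disarm and Arm, which pins down Country B's mix.
  Country A's expected payoff from Disarm: q·3 + (1−q)·7 = -4q + 7
  Country A's expected payoff from Arm: q·6 + (1−q)·3 = 3q + 3
  -4q + 7 = 3q + 3  ⇒  -7q = -4  ⇒  q = 4/7.
At equilibrium Country A is indifferent across rows, so Country A's payoff equals the payoff from Disarm: (4/7)·3 + (3/7)·7 = 33/7.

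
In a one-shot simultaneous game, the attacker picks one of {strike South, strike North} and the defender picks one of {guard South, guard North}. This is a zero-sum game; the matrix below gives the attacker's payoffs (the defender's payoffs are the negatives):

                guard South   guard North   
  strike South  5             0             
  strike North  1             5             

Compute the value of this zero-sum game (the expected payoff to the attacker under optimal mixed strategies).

v = 25/9

The defender's mix must leave the attacker indifferent between strike South and strike North.
  the attacker's payoff to strike South: q·5 + (1−q)·0 = 5q
  the attacker's payoff to strike North: q·1 + (1−q)·5 = -4q + 5
  5q = -4q + 5  ⇒  9q = 5  ⇒  q = 5/9.
The value is the attacker's expected payoff against this mix (using strike South): (5/9)·5 + (4/9)·0 = 25/9.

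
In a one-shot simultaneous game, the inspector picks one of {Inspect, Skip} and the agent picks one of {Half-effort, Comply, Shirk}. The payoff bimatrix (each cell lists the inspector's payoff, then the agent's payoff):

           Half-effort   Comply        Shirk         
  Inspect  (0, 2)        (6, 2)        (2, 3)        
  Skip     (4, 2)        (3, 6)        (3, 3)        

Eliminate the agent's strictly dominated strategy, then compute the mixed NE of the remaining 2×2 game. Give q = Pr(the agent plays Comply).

The agent's strategy Half-effort is strictly dominated by Shirk: 3 > 2 and 3 > 2. Eliminate Half-effort.
The inspector's indifference between Inspect and Skip determines the agent's mixing probability q:
  the inspector's expected payoff from Inspect: q·6 + (1−q)·2 = 4q + 2
  the inspector's expected payoff from Skip: q·3 + (1−q)·3 = 3
  4q + 2 = 3  ⇒  4q = 1  ⇒  q = 1/4.

q = 1/4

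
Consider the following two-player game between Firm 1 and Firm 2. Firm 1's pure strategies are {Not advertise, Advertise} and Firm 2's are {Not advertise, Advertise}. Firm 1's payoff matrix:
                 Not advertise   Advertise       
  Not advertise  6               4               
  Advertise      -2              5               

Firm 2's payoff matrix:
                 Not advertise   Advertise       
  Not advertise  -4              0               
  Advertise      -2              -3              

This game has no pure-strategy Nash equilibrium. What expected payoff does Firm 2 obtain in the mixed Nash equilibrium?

Set Firm 2's expected payoff from Not advertise equal to that from Advertise:
  Firm 2's expected payoff from Not advertise: p·(-4) + (1−p)·(-2) = -2p - 2
  Firm 2's expected payoff from Advertise: p·0 + (1−p)·(-3) = 3p - 3
  -2p - 2 = 3p - 3  ⇒  -5p = -1  ⇒  p = 1/5.
At equilibrium Firm 2 is indifferent across columns, so Firm 2's payoff equals the payoff from Not advertise: (1/5)·(-4) + (4/5)·(-2) = -12/5.

-12/5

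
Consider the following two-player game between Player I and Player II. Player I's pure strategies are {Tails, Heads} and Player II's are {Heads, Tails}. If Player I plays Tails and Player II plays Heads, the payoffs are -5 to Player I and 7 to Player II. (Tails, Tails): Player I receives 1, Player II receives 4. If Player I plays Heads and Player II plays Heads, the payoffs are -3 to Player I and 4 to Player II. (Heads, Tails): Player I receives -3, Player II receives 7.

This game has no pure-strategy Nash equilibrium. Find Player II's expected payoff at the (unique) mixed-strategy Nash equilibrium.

Player II's indifference between Heads and Tails determines Player I's mixing probability p:
  Player II's expected payoff from Heads: p·7 + (1−p)·4 = 3p + 4
  Player II's expected payoff from Tails: p·4 + (1−p)·7 = -3p + 7
  3p + 4 = -3p + 7  ⇒  6p = 3  ⇒  p = 1/2.
At equilibrium Player II is indifferent across columns, so Player II's payoff equals the payoff from Heads: (1/2)·7 + (1/2)·4 = 11/2.

11/2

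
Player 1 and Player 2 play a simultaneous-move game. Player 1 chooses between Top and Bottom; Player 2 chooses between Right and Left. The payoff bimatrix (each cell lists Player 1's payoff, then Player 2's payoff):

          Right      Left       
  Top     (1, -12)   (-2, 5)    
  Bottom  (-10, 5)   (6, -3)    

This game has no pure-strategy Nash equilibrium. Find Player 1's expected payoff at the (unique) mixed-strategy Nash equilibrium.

In a mixed equilibrium Player 1 is indifferent between Top and Bottom; this condition fixes q.
  Player 1's expected payoff from Top: q·1 + (1−q)·(-2) = 3q - 2
  Player 1's expected payoff from Bottom: q·(-10) + (1−q)·6 = -16q + 6
  3q - 2 = -16q + 6  ⇒  19q = 8  ⇒  q = 8/19.
At equilibrium Player 1 is indifferent across rows, so Player 1's payoff equals the payoff from Top: (8/19)·1 + (11/19)·(-2) = -14/19.

-14/19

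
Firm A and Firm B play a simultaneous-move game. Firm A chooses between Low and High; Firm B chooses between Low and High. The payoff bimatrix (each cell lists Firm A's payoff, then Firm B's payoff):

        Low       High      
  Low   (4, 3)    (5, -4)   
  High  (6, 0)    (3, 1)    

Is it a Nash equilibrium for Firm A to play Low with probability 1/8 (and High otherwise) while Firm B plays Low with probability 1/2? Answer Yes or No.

Yes

Check Firm B's indifference given Firm A's mix p = 1/8:
  payoff from Low = 3/8; payoff from High = 3/8 — equal.
Check Firm A's indifference given Firm B's mix q = 1/2:
  payoff from Low = 9/2; payoff from High = 9/2 — equal.
Both players are indifferent, so neither can profitably deviate.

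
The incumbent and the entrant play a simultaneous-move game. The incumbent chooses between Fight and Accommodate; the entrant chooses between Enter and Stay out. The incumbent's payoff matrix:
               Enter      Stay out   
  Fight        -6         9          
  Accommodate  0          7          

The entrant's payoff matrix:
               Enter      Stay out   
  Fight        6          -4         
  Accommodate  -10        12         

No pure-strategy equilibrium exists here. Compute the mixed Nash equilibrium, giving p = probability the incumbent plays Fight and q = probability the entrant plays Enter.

The incumbent's mix must leave the entrant indifferent between Enter and Stay out.
  the entrant's payoff to Enter: p·6 + (1−p)·(-10) = 16p - 10
  the entrant's payoff to Stay out: p·(-4) + (1−p)·12 = -16p + 12
  16p - 10 = -16p + 12  ⇒  32p = 22  ⇒  p = 11/16.
In a mixed equilibrium the incumbent is indifferent between Fight and Accommodate; this condition fixes q.
  the incumbent's payoff from Fight: q·(-6) + (1−q)·9 = -15q + 9
  the incumbent's payoff from Accommodate: q·0 + (1−q)·7 = -7q + 7
  -15q + 9 = -7q + 7  ⇒  -8q = -2  ⇒  q = 1/4.

p = 11/16, q = 1/4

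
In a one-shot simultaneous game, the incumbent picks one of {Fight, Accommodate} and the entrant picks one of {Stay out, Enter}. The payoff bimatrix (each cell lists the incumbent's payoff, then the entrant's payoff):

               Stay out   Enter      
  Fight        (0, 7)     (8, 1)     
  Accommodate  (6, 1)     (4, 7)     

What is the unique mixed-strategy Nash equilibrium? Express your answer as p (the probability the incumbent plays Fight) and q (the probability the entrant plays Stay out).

For the entrant to be willing to mix, the entrant must be indifferent between Stay out and Enter, which pins down the incumbent's mix.
  the entrant's payoff from Stay out: p·7 + (1−p)·1 = 6p + 1
  the entrant's payoff from Enter: p·1 + (1−p)·7 = -6p + 7
  6p + 1 = -6p + 7  ⇒  12p = 6  ⇒  p = 1/2.
Set the incumbent's expected payoff from Fight equal to that from Accommodate:
  the incumbent's payoff from Fight: q·0 + (1−q)·8 = -8q + 8
  the incumbent's payoff from Accommodate: q·6 + (1−q)·4 = 2q + 4
  -8q + 8 = 2q + 4  ⇒  -10q = -4  ⇒  q = 2/5.

p = 1/2, q = 2/5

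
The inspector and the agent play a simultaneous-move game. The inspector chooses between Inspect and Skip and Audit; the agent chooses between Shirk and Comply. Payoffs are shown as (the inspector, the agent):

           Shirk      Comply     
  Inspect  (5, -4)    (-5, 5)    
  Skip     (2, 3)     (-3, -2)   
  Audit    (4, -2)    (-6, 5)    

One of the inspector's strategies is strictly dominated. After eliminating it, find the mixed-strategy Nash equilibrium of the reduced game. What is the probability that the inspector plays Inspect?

p = 5/14

The inspector's strategy Audit is strictly dominated by Inspect: 5 > 4 and -5 > -6. Eliminate Audit.
The agent's indifference between Shirk and Comply determines the inspector's mixing probability p:
  the agent's payoff from Shirk: p·(-4) + (1−p)·3 = -7p + 3
  the agent's payoff from Comply: p·5 + (1−p)·(-2) = 7p - 2
  -7p + 3 = 7p - 2  ⇒  -14p = -5  ⇒  p = 5/14.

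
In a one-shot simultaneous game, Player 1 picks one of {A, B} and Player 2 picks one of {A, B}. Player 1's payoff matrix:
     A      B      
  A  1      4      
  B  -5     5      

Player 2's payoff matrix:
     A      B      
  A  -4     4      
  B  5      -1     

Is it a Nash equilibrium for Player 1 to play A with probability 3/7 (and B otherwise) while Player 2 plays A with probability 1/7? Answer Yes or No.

Check Player 2's indifference given Player 1's mix p = 3/7:
  payoff from A = 8/7; payoff from B = 8/7 — equal.
Check Player 1's indifference given Player 2's mix q = 1/7:
  payoff from A = 25/7; payoff from B = 25/7 — equal.
Both players are indifferent, so neither can profitably deviate.

Yes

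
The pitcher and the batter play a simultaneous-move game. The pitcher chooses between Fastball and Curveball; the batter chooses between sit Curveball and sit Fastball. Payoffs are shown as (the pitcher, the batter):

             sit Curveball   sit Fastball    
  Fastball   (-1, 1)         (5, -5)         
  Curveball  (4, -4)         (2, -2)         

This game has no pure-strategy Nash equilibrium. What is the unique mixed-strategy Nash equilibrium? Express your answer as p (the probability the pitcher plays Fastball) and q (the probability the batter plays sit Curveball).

The batter's indifference between sit Curveball and sit Fastball determines the pitcher's mixing probability p:
  the batter's payoff to sit Curveball: p·1 + (1−p)·(-4) = 5p - 4
  the batter's payoff to sit Fastball: p·(-5) + (1−p)·(-2) = -3p - 2
  5p - 4 = -3p - 2  ⇒  8p = 2  ⇒  p = 1/4.
The batter's mix must leave the pitcher indifferent between Fastball and Curveball.
  the pitcher's payoff to Fastball: q·(-1) + (1−q)·5 = -6q + 5
  the pitcher's payoff to Curveball: q·4 + (1−q)·2 = 2q + 2
  -6q + 5 = 2q + 2  ⇒  -8q = -3  ⇒  q = 3/8.

p = 1/4, q = 3/8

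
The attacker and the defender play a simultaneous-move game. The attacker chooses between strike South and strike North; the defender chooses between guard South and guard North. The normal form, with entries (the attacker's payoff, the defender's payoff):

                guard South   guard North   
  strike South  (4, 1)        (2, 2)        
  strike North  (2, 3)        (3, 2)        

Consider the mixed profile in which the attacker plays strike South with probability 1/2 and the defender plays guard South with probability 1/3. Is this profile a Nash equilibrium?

Yes

Check the defender's indifference given the attacker's mix p = 1/2:
  payoff from guard South = 2; payoff from guard North = 2 — equal.
Check the attacker's indifference given the defender's mix q = 1/3:
  payoff from strike South = 8/3; payoff from strike North = 8/3 — equal.
Both players are indifferent, so neither can profitably deviate.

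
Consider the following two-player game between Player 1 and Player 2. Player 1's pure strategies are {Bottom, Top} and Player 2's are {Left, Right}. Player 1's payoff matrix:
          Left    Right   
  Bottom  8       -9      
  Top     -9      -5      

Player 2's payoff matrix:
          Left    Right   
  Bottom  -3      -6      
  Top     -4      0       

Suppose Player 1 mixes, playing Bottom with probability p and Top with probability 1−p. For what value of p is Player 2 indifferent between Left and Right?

p = 4/7

In a mixed equilibrium Player 2 is indifferent between Left and Right; this condition fixes p.
  Player 2's expected payoff from Left: p·(-3) + (1−p)·(-4) = p - 4
  Player 2's expected payoff from Right: p·(-6) + (1−p)·0 = -6p
  p - 4 = -6p  ⇒  7p = 4  ⇒  p = 4/7.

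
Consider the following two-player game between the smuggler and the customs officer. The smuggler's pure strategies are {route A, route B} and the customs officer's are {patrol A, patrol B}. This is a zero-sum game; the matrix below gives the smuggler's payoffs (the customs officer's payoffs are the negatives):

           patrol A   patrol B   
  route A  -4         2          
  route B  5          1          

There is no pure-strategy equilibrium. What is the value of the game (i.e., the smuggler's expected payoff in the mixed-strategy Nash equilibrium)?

v = 7/5

Set the smuggler's expected payoff from route A equal to that from route B:
  the smuggler's payoff from route A: q·(-4) + (1−q)·2 = -6q + 2
  the smuggler's payoff from route B: q·5 + (1−q)·1 = 4q + 1
  -6q + 2 = 4q + 1  ⇒  -10q = -1  ⇒  q = 1/10.
The value is the smuggler's expected payoff against this mix (using route A): (1/10)·(-4) + (9/10)·2 = 7/5.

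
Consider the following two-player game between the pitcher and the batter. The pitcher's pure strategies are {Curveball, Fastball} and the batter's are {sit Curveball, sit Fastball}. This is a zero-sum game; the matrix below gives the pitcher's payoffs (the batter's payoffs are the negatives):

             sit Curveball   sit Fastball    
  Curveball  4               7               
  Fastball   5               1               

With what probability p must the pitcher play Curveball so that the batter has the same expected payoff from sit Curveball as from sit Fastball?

The batter's indifference between sit Curveball and sit Fastball determines the pitcher's mixing probability p:
  the batter's expected payoff from sit Curveball: p·(-4) + (1−p)·(-5) = p - 5
  the batter's expected payoff from sit Fastball: p·(-7) + (1−p)·(-1) = -6p - 1
  p - 5 = -6p - 1  ⇒  7p = 4  ⇒  p = 4/7.

p = 4/7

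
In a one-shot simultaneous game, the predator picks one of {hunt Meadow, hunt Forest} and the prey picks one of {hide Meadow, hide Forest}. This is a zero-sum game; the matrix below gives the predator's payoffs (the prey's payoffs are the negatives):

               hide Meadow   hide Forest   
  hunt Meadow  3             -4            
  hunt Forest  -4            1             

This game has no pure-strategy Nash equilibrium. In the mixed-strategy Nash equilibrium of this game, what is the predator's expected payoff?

-13/12

For the predator to be willing to mix, the predator must be indifferent between hunt Meadow and hunt Forest, which pins down the prey's mix.
  the predator's payoff to hunt Meadow: q·3 + (1−q)·(-4) = 7q - 4
  the predator's payoff to hunt Forest: q·(-4) + (1−q)·1 = -5q + 1
  7q - 4 = -5q + 1  ⇒  12q = 5  ⇒  q = 5/12.
At equilibrium the predator is indifferent across rows, so the predator's payoff equals the payoff from hunt Meadow: (5/12)·3 + (7/12)·(-4) = -13/12.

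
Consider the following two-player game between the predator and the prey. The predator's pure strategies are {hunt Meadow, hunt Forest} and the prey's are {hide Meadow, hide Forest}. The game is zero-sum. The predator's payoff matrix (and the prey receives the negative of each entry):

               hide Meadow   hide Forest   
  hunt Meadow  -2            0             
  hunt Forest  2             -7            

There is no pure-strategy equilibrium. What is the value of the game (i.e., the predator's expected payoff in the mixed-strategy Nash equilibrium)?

v = -14/11

The predator's indifference between hunt Meadow and hunt Forest determines the prey's mixing probability q:
  the predator's expected payoff from hunt Meadow: q·(-2) + (1−q)·0 = -2q
  the predator's expected payoff from hunt Forest: q·2 + (1−q)·(-7) = 9q - 7
  -2q = 9q - 7  ⇒  -11q = -7  ⇒  q = 7/11.
The value is the predator's expected payoff against this mix (using hunt Meadow): (7/11)·(-2) + (4/11)·0 = -14/11.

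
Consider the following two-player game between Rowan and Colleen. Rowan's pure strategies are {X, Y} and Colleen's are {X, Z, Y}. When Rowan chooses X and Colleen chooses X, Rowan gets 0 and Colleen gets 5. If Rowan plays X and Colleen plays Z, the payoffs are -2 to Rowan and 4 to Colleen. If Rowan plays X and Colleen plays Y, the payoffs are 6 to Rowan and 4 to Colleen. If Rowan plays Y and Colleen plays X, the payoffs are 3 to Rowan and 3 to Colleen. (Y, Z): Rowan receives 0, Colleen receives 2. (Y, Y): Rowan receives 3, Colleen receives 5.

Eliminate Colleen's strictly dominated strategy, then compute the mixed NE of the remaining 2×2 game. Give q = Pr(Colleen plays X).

q = 1/2

Colleen's strategy Z is strictly dominated by X: 5 > 4 and 3 > 2. Eliminate Z.
Rowan's indifference between X and Y determines Colleen's mixing probability q:
  Rowan's expected payoff from X: q·0 + (1−q)·6 = -6q + 6
  Rowan's expected payoff from Y: q·3 + (1−q)·3 = 3
  -6q + 6 = 3  ⇒  -6q = -3  ⇒  q = 1/2.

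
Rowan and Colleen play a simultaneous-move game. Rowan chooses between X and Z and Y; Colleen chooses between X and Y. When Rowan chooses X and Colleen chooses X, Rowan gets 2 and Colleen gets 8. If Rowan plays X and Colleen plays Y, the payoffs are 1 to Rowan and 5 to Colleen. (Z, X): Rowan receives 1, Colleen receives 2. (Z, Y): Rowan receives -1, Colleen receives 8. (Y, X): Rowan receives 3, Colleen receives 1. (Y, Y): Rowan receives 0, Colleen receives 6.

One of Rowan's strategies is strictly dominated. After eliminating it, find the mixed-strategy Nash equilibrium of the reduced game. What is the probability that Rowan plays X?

p = 5/8

Rowan's strategy Z is strictly dominated by Y: 3 > 1 and 0 > -1. Eliminate Z.
In a mixed equilibrium Colleen is indifferent between X and Y; this condition fixes p.
  Colleen's expected payoff from X: p·8 + (1−p)·1 = 7p + 1
  Colleen's expected payoff from Y: p·5 + (1−p)·6 = -p + 6
  7p + 1 = -p + 6  ⇒  8p = 5  ⇒  p = 5/8.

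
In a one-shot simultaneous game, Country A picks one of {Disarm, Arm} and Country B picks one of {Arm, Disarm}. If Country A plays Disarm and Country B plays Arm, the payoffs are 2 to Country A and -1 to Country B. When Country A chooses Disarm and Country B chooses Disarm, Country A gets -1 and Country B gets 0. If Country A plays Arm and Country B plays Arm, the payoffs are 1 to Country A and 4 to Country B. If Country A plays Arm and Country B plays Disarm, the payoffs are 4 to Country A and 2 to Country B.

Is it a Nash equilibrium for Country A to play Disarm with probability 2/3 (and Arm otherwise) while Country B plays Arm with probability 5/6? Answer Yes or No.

Yes

Check Country B's indifference given Country A's mix p = 2/3:
  payoff from Arm = 2/3; payoff from Disarm = 2/3 — equal.
Check Country A's indifference given Country B's mix q = 5/6:
  payoff from Disarm = 3/2; payoff from Arm = 3/2 — equal.
Both players are indifferent, so neither can profitably deviate.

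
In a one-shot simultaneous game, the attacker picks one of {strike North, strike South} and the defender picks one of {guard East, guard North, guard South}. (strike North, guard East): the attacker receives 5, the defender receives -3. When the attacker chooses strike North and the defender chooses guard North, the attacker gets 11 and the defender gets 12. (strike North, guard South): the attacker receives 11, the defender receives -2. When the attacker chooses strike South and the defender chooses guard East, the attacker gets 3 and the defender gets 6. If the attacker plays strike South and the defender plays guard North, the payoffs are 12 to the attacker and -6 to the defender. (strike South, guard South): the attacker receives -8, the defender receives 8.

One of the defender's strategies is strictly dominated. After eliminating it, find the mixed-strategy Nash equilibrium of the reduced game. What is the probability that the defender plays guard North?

q = 19/20

The defender's strategy guard East is strictly dominated by guard South: -2 > -3 and 8 > 6. Eliminate guard East.
For the attacker to be willing to mix, the attacker must be indifferent between strike North and strike South, which pins down the defender's mix.
  the attacker's expected payoff from strike North: q·11 + (1−q)·11 = 11
  the attacker's expected payoff from strike South: q·12 + (1−q)·(-8) = 20q - 8
  11 = 20q - 8  ⇒  -20q = -19  ⇒  q = 19/20.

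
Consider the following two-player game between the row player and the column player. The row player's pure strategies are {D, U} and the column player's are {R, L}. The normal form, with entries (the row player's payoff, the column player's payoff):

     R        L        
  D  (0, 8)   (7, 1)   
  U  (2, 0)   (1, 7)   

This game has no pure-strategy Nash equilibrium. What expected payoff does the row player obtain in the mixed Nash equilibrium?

7/4

In a mixed equilibrium the row player is indifferent between D and U; this condition fixes q.
  the row player's expected payoff from D: q·0 + (1−q)·7 = -7q + 7
  the row player's expected payoff from U: q·2 + (1−q)·1 = q + 1
  -7q + 7 = q + 1  ⇒  -8q = -6  ⇒  q = 3/4.
At equilibrium the row player is indifferent across rows, so the row player's payoff equals the payoff from D: (3/4)·0 + (1/4)·7 = 7/4.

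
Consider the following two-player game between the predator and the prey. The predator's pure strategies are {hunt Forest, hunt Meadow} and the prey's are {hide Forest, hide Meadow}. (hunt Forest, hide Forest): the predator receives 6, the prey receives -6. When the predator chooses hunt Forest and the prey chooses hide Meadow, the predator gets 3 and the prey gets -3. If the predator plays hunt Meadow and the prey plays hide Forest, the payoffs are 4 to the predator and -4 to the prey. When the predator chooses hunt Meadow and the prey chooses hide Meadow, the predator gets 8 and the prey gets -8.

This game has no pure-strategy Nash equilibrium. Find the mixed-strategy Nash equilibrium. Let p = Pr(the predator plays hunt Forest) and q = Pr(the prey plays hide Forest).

p = 4/7, q = 5/7

Set the prey's expected payoff from hide Forest equal to that from hide Meadow:
  the prey's payoff from hide Forest: p·(-6) + (1−p)·(-4) = -2p - 4
  the prey's payoff from hide Meadow: p·(-3) + (1−p)·(-8) = 5p - 8
  -2p - 4 = 5p - 8  ⇒  -7p = -4  ⇒  p = 4/7.
For the predator to be willing to mix, the predator must be indifferent between hunt Forest and hunt Meadow, which pins down the prey's mix.
  the predator's expected payoff from hunt Forest: q·6 + (1−q)·3 = 3q + 3
  the predator's expected payoff from hunt Meadow: q·4 + (1−q)·8 = -4q + 8
  3q + 3 = -4q + 8  ⇒  7q = 5  ⇒  q = 5/7.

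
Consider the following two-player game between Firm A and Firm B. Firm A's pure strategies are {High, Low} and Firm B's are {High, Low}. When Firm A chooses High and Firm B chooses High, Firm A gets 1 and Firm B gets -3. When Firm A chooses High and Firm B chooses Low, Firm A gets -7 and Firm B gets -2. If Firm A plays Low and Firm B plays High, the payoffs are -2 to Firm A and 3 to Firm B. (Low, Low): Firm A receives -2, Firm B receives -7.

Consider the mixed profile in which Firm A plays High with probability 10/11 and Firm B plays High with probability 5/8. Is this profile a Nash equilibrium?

Yes

Check Firm B's indifference given Firm A's mix p = 10/11:
  payoff from High = -27/11; payoff from Low = -27/11 — equal.
Check Firm A's indifference given Firm B's mix q = 5/8:
  payoff from High = -2; payoff from Low = -2 — equal.
Both players are indifferent, so neither can profitably deviate.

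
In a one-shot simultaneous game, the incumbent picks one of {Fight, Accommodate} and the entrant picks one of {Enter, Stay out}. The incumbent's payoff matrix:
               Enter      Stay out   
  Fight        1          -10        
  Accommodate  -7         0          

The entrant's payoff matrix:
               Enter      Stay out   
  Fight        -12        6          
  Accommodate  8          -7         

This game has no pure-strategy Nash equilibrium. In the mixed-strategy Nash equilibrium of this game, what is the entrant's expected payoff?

Set the entrant's expected payoff from Enter equal to that from Stay out:
  the entrant's payoff from Enter: p·(-12) + (1−p)·8 = -20p + 8
  the entrant's payoff from Stay out: p·6 + (1−p)·(-7) = 13p - 7
  -20p + 8 = 13p - 7  ⇒  -33p = -15  ⇒  p = 5/11.
At equilibrium the entrant is indifferent across columns, so the entrant's payoff equals the payoff from Enter: (5/11)·(-12) + (6/11)·8 = -12/11.

-12/11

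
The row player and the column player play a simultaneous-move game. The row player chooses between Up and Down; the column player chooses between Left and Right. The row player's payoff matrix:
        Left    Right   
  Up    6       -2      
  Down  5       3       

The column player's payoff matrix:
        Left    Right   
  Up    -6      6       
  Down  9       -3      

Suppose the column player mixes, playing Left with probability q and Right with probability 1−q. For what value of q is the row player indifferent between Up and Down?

q = 5/6

For the row player to be willing to mix, the row player must be indifferent between Up and Down, which pins down the column player's mix.
  the row player's expected payoff from Up: q·6 + (1−q)·(-2) = 8q - 2
  the row player's expected payoff from Down: q·5 + (1−q)·3 = 2q + 3
  8q - 2 = 2q + 3  ⇒  6q = 5  ⇒  q = 5/6.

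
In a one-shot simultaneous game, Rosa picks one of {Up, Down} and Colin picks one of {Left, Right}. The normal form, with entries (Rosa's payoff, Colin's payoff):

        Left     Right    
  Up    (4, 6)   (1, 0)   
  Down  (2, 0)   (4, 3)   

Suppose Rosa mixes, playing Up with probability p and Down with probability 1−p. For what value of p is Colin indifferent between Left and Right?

p = 1/3

In a mixed equilibrium Colin is indifferent between Left and Right; this condition fixes p.
  Colin's payoff from Left: p·6 + (1−p)·0 = 6p
  Colin's payoff from Right: p·0 + (1−p)·3 = -3p + 3
  6p = -3p + 3  ⇒  9p = 3  ⇒  p = 1/3.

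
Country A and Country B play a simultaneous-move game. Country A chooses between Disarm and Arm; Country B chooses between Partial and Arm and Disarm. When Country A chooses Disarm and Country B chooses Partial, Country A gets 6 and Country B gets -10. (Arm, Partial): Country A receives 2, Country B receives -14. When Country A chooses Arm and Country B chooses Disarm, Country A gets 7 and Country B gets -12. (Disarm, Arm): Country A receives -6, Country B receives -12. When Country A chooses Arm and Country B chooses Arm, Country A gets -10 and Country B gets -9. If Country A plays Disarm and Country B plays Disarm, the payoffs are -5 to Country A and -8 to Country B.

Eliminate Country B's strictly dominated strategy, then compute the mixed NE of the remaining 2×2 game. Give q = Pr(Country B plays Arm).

q = 3/4

Country B's strategy Partial is strictly dominated by Disarm: -8 > -10 and -12 > -14. Eliminate Partial.
Country A's indifference between Disarm and Arm determines Country B's mixing probability q:
  Country A's payoff to Disarm: q·(-6) + (1−q)·(-5) = -q - 5
  Country A's payoff to Arm: q·(-10) + (1−q)·7 = -17q + 7
  -q - 5 = -17q + 7  ⇒  16q = 12  ⇒  q = 3/4.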